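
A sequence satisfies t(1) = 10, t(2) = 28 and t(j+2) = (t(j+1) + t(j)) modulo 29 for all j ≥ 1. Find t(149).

22

We have t(1) = 10,  t(2) = 28,  t(3) = 9,  t(4) = 8,  t(5) = 17,  t(6) = 25,  t(7) = 13,  t(8) = 9,  t(9) = 22,  t(10) = 2,  t(11) = 24,  t(12) = 26,  t(13) = 21,  t(14) = 18,  t(15) = 10,  t(16) = 28.
Since (t(15), t(16)) = (t(1), t(2)) = (10, 28) (two consecutive terms determine the rest), the sequence is periodic with period 14.
So t(149) = t(1 + ((149-1) mod 14)) = t(9) = 22.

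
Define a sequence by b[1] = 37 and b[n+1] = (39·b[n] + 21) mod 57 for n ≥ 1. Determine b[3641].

Listing terms: b[1] = 37; b[2] = 39; b[3] = 3; b[4] = 24; b[5] = 45; b[6] = 9; b[7] = 30; b[8] = 51; b[9] = 15; b[10] = 36; b[11] = 0; b[12] = 21; b[13] = 42; b[14] = 6; b[15] = 27; b[16] = 48; b[17] = 12; b[18] = 33; b[19] = 54; b[20] = 18; b[21] = 39.
Since b[21] = b[2] = 39, the sequence is eventually periodic: after a pre-period of length 1 it cycles with period 19.
For n ≥ 2, b[n] depends only on (n - 2) mod 19. (3641 - 2) mod 19 = 10, so b[3641] = b[12] = 21.

21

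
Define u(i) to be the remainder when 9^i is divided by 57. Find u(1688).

54

We have u(0) = 1; u(1) = 9; u(2) = 24; u(3) = 45; u(4) = 6; u(5) = 54; u(6) = 30; u(7) = 42; u(8) = 36; u(9) = 39; u(10) = 9.
Since u(10) = u(1) = 9, the sequence is eventually periodic: after a pre-period of length 1 it cycles with period 9.
For i ≥ 1, u(i) depends only on (i - 1) mod 9. (1688 - 1) mod 9 = 4, so u(1688) = u(5) = 54.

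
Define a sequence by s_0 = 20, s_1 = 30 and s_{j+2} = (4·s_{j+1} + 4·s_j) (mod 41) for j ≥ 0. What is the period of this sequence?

20

We have s_0 = 20,  s_1 = 30,  s_2 = 36,  s_3 = 18,  s_4 = 11,  s_5 = 34,  s_6 = 16,  s_7 = 36,  s_8 = 3,  s_9 = 33,  s_{10} = 21,  s_{11} = 11,  s_{12} = 5,  s_{13} = 23,  s_{14} = 30,  s_{15} = 7,  s_{16} = 25,  s_{17} = 5,  s_{18} = 38,  s_{19} = 8,  s_{20} = 20,  s_{21} = 30.
The sequence repeats with period 20.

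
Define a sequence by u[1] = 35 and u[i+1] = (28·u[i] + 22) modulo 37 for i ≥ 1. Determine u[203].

11

Listing terms: u[1] = 35,  u[2] = 3,  u[3] = 32,  u[4] = 30,  u[5] = 11,  u[6] = 34,  u[7] = 12,  u[8] = 25,  u[9] = 19,  u[10] = 36,  u[11] = 31,  u[12] = 2,  u[13] = 4,  u[14] = 23,  u[15] = 0,  u[16] = 22,  u[17] = 9,  u[18] = 15,  u[19] = 35.
The sequence repeats with period 18.
(203 - 1) mod 18 = 4, so u[203] = u[5] = 11.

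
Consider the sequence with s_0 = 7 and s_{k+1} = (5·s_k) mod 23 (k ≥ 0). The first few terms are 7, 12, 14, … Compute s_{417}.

6

We have s_0 = 7,  s_1 = 12,  s_2 = 14,  s_3 = 1,  s_4 = 5,  s_5 = 2,  s_6 = 10,  s_7 = 4,  s_8 = 20,  s_9 = 8,  s_{10} = 17,  s_{11} = 16,  s_{12} = 11,  s_{13} = 9,  s_{14} = 22,  s_{15} = 18,  s_{16} = 21,  s_{17} = 13,  s_{18} = 19,  s_{19} = 3,  s_{20} = 15,  s_{21} = 6,  s_{22} = 7.
Since s_{22} = s_0 = 7, the sequence is periodic with period 22.
So s_{417} = s_{0 + ((417-0) mod 22)} = s_{21} = 6.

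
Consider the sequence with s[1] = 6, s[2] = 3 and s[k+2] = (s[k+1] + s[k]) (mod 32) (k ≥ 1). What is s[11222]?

s[1] = 6, s[2] = 3, s[3] = 9, s[4] = 12, s[5] = 21, s[6] = 1, s[7] = 22, s[8] = 23, s[9] = 13, s[10] = 4, s[11] = 17, s[12] = 21, s[13] = 6, s[14] = 27, s[15] = 1, s[16] = 28, s[17] = 29, s[18] = 25, s[19] = 22, s[20] = 15, s[21] = 5, s[22] = 20, s[23] = 25, s[24] = 13, s[25] = 6, s[26] = 19, s[27] = 25, s[28] = 12, s[29] = 5, s[30] = 17, s[31] = 22, s[32] = 7, s[33] = 29, s[34] = 4, s[35] = 1, s[36] = 5, s[37] = 6, s[38] = 11, s[39] = 17, s[40] = 28, s[41] = 13, s[42] = 9, s[43] = 22, s[44] = 31, s[45] = 21, s[46] = 20, s[47] = 9, s[48] = 29, s[49] = 6, s[50] = 3.
The sequence repeats with period 48.
(11222 - 1) mod 48 = 37, so s[11222] = s[38] = 11.

11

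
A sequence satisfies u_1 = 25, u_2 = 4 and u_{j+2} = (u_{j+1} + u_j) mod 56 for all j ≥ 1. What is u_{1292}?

44

u_1 = 25,  u_2 = 4,  u_3 = 29,  u_4 = 33,  u_5 = 6,  u_6 = 39,  u_7 = 45,  u_8 = 28,  u_9 = 17,  u_{10} = 45,  u_{11} = 6,  u_{12} = 51,  u_{13} = 1,  u_{14} = 52,  u_{15} = 53,  u_{16} = 49,  u_{17} = 46,  u_{18} = 39,  u_{19} = 29,  u_{20} = 12,  u_{21} = 41,  u_{22} = 53,  u_{23} = 38,  u_{24} = 35,  u_{25} = 17,  u_{26} = 52,  u_{27} = 13,  u_{28} = 9,  u_{29} = 22,  u_{30} = 31,  u_{31} = 53,  u_{32} = 28,  u_{33} = 25,  u_{34} = 53,  u_{35} = 22,  u_{36} = 19,  u_{37} = 41,  u_{38} = 4,  u_{39} = 45,  u_{40} = 49,  u_{41} = 38,  u_{42} = 31,  u_{43} = 13,  u_{44} = 44,  u_{45} = 1,  u_{46} = 45,  u_{47} = 46,  u_{48} = 35,  u_{49} = 25,  u_{50} = 4.
Since (u_{49}, u_{50}) = (u_1, u_2) = (25, 4) (two consecutive terms determine the rest), the sequence is periodic with period 48.
(1292 - 1) mod 48 = 43, so u_{1292} = u_{44} = 44.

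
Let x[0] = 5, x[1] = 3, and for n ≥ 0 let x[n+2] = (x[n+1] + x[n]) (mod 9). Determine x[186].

Computing terms: x[0] = 5; x[1] = 3; x[2] = 8; x[3] = 2; x[4] = 1; x[5] = 3; x[6] = 4; x[7] = 7; x[8] = 2; x[9] = 0; x[10] = 2; x[11] = 2; x[12] = 4; x[13] = 6; x[14] = 1; x[15] = 7; x[16] = 8; x[17] = 6; x[18] = 5; x[19] = 2; x[20] = 7; x[21] = 0; x[22] = 7; x[23] = 7; x[24] = 5; x[25] = 3.
The sequence repeats with period 24.
(186 - 0) mod 24 = 18, so x[186] = x[18] = 5.

5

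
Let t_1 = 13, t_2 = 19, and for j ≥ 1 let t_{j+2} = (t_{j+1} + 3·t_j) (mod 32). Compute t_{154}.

We have t_1 = 13,  t_2 = 19,  t_3 = 26,  t_4 = 19,  t_5 = 1,  t_6 = 26,  t_7 = 29,  t_8 = 11,  t_9 = 2,  t_{10} = 3,  t_{11} = 9,  t_{12} = 18,  t_{13} = 13,  t_{14} = 3,  t_{15} = 10,  t_{16} = 19,  t_{17} = 17,  t_{18} = 10,  t_{19} = 29,  t_{20} = 27,  t_{21} = 18,  t_{22} = 3,  t_{23} = 25,  t_{24} = 2,  t_{25} = 13,  t_{26} = 19.
Since (t_{25}, t_{26}) = (t_1, t_2) = (13, 19) (two consecutive terms determine the rest), the sequence is periodic with period 24.
So t_{154} = t_{1 + ((154-1) mod 24)} = t_{10} = 3.

3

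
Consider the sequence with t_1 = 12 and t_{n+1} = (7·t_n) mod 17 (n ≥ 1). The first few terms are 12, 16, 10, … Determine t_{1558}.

Listing terms: t_1 = 12,  t_2 = 16,  t_3 = 10,  t_4 = 2,  t_5 = 14,  t_6 = 13,  t_7 = 6,  t_8 = 8,  t_9 = 5,  t_{10} = 1,  t_{11} = 7,  t_{12} = 15,  t_{13} = 3,  t_{14} = 4,  t_{15} = 11,  t_{16} = 9,  t_{17} = 12.
Since t_{17} = t_1 = 12, the sequence is periodic with period 16.
So t_{1558} = t_{1 + ((1558-1) mod 16)} = t_6 = 13.

13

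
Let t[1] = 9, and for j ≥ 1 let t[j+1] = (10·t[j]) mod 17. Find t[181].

t[1] = 9; t[2] = 5; t[3] = 16; t[4] = 7; t[5] = 2; t[6] = 3; t[7] = 13; t[8] = 11; t[9] = 8; t[10] = 12; t[11] = 1; t[12] = 10; t[13] = 15; t[14] = 14; t[15] = 4; t[16] = 6; t[17] = 9.
The sequence repeats with period 16.
(181 - 1) mod 16 = 4, so t[181] = t[5] = 2.

2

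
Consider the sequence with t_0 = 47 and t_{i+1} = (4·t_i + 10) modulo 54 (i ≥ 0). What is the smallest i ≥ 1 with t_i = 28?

11

t_0 = 47, t_1 = 36, t_2 = 46, t_3 = 32, t_4 = 30, t_5 = 22, t_6 = 44, t_7 = 24, t_8 = 52, t_9 = 2, t_{10} = 18, t_{11} = 28, t_{12} = 14, t_{13} = 12, t_{14} = 4, t_{15} = 26, t_{16} = 6, t_{17} = 34, t_{18} = 38, t_{19} = 0, t_{20} = 10, t_{21} = 50, t_{22} = 48, t_{23} = 40, t_{24} = 8, t_{25} = 42, t_{26} = 16, t_{27} = 20, t_{28} = 36.
Since t_{28} = t_1 = 36, the sequence is eventually periodic: after a pre-period of length 1 it cycles with period 27.
The value 28 first appears (with i ≥ 1) at t_{11}.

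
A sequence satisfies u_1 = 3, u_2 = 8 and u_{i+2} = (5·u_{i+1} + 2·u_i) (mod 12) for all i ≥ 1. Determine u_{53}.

2

u_1 = 3, u_2 = 8, u_3 = 10, u_4 = 6, u_5 = 2, u_6 = 10, u_7 = 6.
Since (u_6, u_7) = (u_3, u_4) = (10, 6) (two consecutive terms determine the rest), the sequence is eventually periodic: after a pre-period of length 2 it cycles with period 3.
For i ≥ 3, u_i depends only on (i - 3) mod 3. (53 - 3) mod 3 = 2, so u_{53} = u_5 = 2.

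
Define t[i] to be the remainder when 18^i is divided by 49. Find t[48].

t[0] = 1, t[1] = 18, t[2] = 30, t[3] = 1.
The sequence repeats with period 3.
So t[48] = t[0 + ((48-0) mod 3)] = t[0] = 1.

1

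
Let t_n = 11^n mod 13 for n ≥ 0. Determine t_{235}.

2

t_0 = 1,  t_1 = 11,  t_2 = 4,  t_3 = 5,  t_4 = 3,  t_5 = 7,  t_6 = 12,  t_7 = 2,  t_8 = 9,  t_9 = 8,  t_{10} = 10,  t_{11} = 6,  t_{12} = 1.
The sequence repeats with period 12.
So t_{235} = t_{0 + ((235-0) mod 12)} = t_7 = 2.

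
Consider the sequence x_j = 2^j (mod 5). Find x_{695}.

3

We have x_1 = 2,  x_2 = 4,  x_3 = 3,  x_4 = 1,  x_5 = 2.
Since x_5 = x_1 = 2, the sequence is periodic with period 4.
(695 - 1) mod 4 = 2, so x_{695} = x_3 = 3.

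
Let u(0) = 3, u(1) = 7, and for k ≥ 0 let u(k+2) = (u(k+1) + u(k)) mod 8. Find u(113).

Listing terms: u(0) = 3,  u(1) = 7,  u(2) = 2,  u(3) = 1,  u(4) = 3,  u(5) = 4,  u(6) = 7,  u(7) = 3,  u(8) = 2,  u(9) = 5,  u(10) = 7,  u(11) = 4,  u(12) = 3,  u(13) = 7.
The sequence repeats with period 12.
(113 - 0) mod 12 = 5, so u(113) = u(5) = 4.

4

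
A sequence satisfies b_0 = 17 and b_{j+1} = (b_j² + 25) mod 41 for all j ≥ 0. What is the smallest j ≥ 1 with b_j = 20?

4

We have b_0 = 17,  b_1 = 27,  b_2 = 16,  b_3 = 35,  b_4 = 20,  b_5 = 15,  b_6 = 4,  b_7 = 0,  b_8 = 25,  b_9 = 35.
Since b_9 = b_3 = 35, the sequence is eventually periodic: after a pre-period of length 3 it cycles with period 6.
The value 20 first appears (with j ≥ 1) at b_4.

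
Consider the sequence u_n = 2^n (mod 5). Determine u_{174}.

4

We have u_1 = 2, u_2 = 4, u_3 = 3, u_4 = 1, u_5 = 2.
Since u_5 = u_1 = 2, the sequence is periodic with period 4.
So u_{174} = u_{1 + ((174-1) mod 4)} = u_2 = 4.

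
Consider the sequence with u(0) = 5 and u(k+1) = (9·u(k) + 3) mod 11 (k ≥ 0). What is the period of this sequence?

5

We have u(0) = 5; u(1) = 4; u(2) = 6; u(3) = 2; u(4) = 10; u(5) = 5.
The sequence repeats with period 5.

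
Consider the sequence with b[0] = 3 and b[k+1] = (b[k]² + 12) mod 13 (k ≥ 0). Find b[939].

We have b[0] = 3; b[1] = 8; b[2] = 11; b[3] = 3.
The sequence repeats with period 3.
So b[939] = b[0 + ((939-0) mod 3)] = b[0] = 3.

3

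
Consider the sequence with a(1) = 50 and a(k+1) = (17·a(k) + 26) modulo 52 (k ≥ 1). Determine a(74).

a(1) = 50; a(2) = 44; a(3) = 46; a(4) = 28; a(5) = 34; a(6) = 32; a(7) = 50.
Since a(7) = a(1) = 50, the sequence is periodic with period 6.
So a(74) = a(1 + ((74-1) mod 6)) = a(2) = 44.

44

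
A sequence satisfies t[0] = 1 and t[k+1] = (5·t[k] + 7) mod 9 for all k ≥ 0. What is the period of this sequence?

6

t[0] = 1; t[1] = 3; t[2] = 4; t[3] = 0; t[4] = 7; t[5] = 6; t[6] = 1.
The sequence repeats with period 6.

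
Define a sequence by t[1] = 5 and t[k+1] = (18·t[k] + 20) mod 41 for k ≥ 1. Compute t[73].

We have t[1] = 5, t[2] = 28, t[3] = 32, t[4] = 22, t[5] = 6, t[6] = 5.
The sequence repeats with period 5.
(73 - 1) mod 5 = 2, so t[73] = t[3] = 32.

32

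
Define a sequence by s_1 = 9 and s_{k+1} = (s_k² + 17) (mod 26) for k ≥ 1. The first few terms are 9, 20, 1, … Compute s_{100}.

Computing terms: s_1 = 9,  s_2 = 20,  s_3 = 1,  s_4 = 18,  s_5 = 3,  s_6 = 0,  s_7 = 17,  s_8 = 20.
Since s_8 = s_2 = 20, the sequence is eventually periodic: after a pre-period of length 1 it cycles with period 6.
For k ≥ 2, s_k depends only on (k - 2) mod 6. (100 - 2) mod 6 = 2, so s_{100} = s_4 = 18.

18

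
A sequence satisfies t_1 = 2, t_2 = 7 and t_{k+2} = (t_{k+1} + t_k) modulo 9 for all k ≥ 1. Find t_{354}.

4

Computing terms: t_1 = 2, t_2 = 7, t_3 = 0, t_4 = 7, t_5 = 7, t_6 = 5, t_7 = 3, t_8 = 8, t_9 = 2, t_{10} = 1, t_{11} = 3, t_{12} = 4, t_{13} = 7, t_{14} = 2, t_{15} = 0, t_{16} = 2, t_{17} = 2, t_{18} = 4, t_{19} = 6, t_{20} = 1, t_{21} = 7, t_{22} = 8, t_{23} = 6, t_{24} = 5, t_{25} = 2, t_{26} = 7.
Since (t_{25}, t_{26}) = (t_1, t_2) = (2, 7) (two consecutive terms determine the rest), the sequence is periodic with period 24.
So t_{354} = t_{1 + ((354-1) mod 24)} = t_{18} = 4.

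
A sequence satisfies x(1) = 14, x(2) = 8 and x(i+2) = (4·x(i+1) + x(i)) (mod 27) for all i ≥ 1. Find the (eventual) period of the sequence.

Computing terms: x(1) = 14, x(2) = 8, x(3) = 19, x(4) = 3, x(5) = 4, x(6) = 19, x(7) = 26, x(8) = 15, x(9) = 5, x(10) = 8, x(11) = 10, x(12) = 21, x(13) = 13, x(14) = 19, x(15) = 8, x(16) = 24, x(17) = 23, x(18) = 8, x(19) = 1, x(20) = 12, x(21) = 22, x(22) = 19, x(23) = 17, x(24) = 6, x(25) = 14, x(26) = 8.
Since (x(25), x(26)) = (x(1), x(2)) = (14, 8) (two consecutive terms determine the rest), the sequence is periodic with period 24.

24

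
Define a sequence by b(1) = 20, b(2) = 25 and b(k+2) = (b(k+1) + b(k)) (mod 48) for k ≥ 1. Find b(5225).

11

Listing terms: b(1) = 20, b(2) = 25, b(3) = 45, b(4) = 22, b(5) = 19, b(6) = 41, b(7) = 12, b(8) = 5, b(9) = 17, b(10) = 22, b(11) = 39, b(12) = 13, b(13) = 4, b(14) = 17, b(15) = 21, b(16) = 38, b(17) = 11, b(18) = 1, b(19) = 12, b(20) = 13, b(21) = 25, b(22) = 38, b(23) = 15, b(24) = 5, b(25) = 20, b(26) = 25.
The sequence repeats with period 24.
So b(5225) = b(1 + ((5225-1) mod 24)) = b(17) = 11.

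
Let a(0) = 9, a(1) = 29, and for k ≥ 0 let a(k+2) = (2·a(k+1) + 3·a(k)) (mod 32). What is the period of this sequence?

16

We have a(0) = 9,  a(1) = 29,  a(2) = 21,  a(3) = 1,  a(4) = 1,  a(5) = 5,  a(6) = 13,  a(7) = 9,  a(8) = 25,  a(9) = 13,  a(10) = 5,  a(11) = 17,  a(12) = 17,  a(13) = 21,  a(14) = 29,  a(15) = 25,  a(16) = 9,  a(17) = 29.
Since (a(16), a(17)) = (a(0), a(1)) = (9, 29) (two consecutive terms determine the rest), the sequence is periodic with period 16.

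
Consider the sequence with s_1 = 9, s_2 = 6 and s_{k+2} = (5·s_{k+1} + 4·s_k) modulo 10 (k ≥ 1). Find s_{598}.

6

s_1 = 9, s_2 = 6, s_3 = 6, s_4 = 4, s_5 = 4, s_6 = 6, s_7 = 6.
Since (s_6, s_7) = (s_2, s_3) = (6, 6) (two consecutive terms determine the rest), the sequence is eventually periodic: after a pre-period of length 1 it cycles with period 4.
For k ≥ 2, s_k depends only on (k - 2) mod 4. (598 - 2) mod 4 = 0, so s_{598} = s_2 = 6.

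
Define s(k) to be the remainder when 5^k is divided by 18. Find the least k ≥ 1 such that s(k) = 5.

1

s(0) = 1, s(1) = 5, s(2) = 7, s(3) = 17, s(4) = 13, s(5) = 11, s(6) = 1.
The sequence repeats with period 6.
The value 5 first appears (with k ≥ 1) at s(1).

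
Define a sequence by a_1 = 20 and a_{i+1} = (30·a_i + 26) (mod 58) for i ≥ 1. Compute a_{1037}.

Listing terms: a_1 = 20,  a_2 = 46,  a_3 = 14,  a_4 = 40,  a_5 = 8,  a_6 = 34,  a_7 = 2,  a_8 = 28,  a_9 = 54,  a_{10} = 22,  a_{11} = 48,  a_{12} = 16,  a_{13} = 42,  a_{14} = 10,  a_{15} = 36,  a_{16} = 4,  a_{17} = 30,  a_{18} = 56,  a_{19} = 24,  a_{20} = 50,  a_{21} = 18,  a_{22} = 44,  a_{23} = 12,  a_{24} = 38,  a_{25} = 6,  a_{26} = 32,  a_{27} = 0,  a_{28} = 26,  a_{29} = 52,  a_{30} = 20.
The sequence repeats with period 29.
So a_{1037} = a_{1 + ((1037-1) mod 29)} = a_{22} = 44.

44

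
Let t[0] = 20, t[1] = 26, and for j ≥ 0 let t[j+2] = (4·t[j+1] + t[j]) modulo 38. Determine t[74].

t[0] = 20, t[1] = 26, t[2] = 10, t[3] = 28, t[4] = 8, t[5] = 22, t[6] = 20, t[7] = 26.
Since (t[6], t[7]) = (t[0], t[1]) = (20, 26) (two consecutive terms determine the rest), the sequence is periodic with period 6.
(74 - 0) mod 6 = 2, so t[74] = t[2] = 10.

10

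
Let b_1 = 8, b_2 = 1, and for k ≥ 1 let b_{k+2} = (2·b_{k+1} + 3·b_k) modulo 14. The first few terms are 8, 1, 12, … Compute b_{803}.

b_1 = 8; b_2 = 1; b_3 = 12; b_4 = 13; b_5 = 6; b_6 = 9; b_7 = 8; b_8 = 1.
The sequence repeats with period 6.
(803 - 1) mod 6 = 4, so b_{803} = b_5 = 6.

6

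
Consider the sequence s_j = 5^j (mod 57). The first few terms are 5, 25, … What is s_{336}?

Computing terms: s_1 = 5,  s_2 = 25,  s_3 = 11,  s_4 = 55,  s_5 = 47,  s_6 = 7,  s_7 = 35,  s_8 = 4,  s_9 = 20,  s_{10} = 43,  s_{11} = 44,  s_{12} = 49,  s_{13} = 17,  s_{14} = 28,  s_{15} = 26,  s_{16} = 16,  s_{17} = 23,  s_{18} = 1,  s_{19} = 5.
The sequence repeats with period 18.
So s_{336} = s_{1 + ((336-1) mod 18)} = s_{12} = 49.

49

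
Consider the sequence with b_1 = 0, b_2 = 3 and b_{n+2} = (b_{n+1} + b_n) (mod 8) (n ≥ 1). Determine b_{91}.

0

We have b_1 = 0, b_2 = 3, b_3 = 3, b_4 = 6, b_5 = 1, b_6 = 7, b_7 = 0, b_8 = 7, b_9 = 7, b_{10} = 6, b_{11} = 5, b_{12} = 3, b_{13} = 0, b_{14} = 3.
Since (b_{13}, b_{14}) = (b_1, b_2) = (0, 3) (two consecutive terms determine the rest), the sequence is periodic with period 12.
So b_{91} = b_{1 + ((91-1) mod 12)} = b_7 = 0.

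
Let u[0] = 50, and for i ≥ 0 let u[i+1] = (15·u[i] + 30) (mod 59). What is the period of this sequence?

Computing terms: u[0] = 50; u[1] = 13; u[2] = 48; u[3] = 42; u[4] = 11; u[5] = 18; u[6] = 5; u[7] = 46; u[8] = 12; u[9] = 33; u[10] = 53; u[11] = 58; u[12] = 15; u[13] = 19; u[14] = 20; u[15] = 35; u[16] = 24; u[17] = 36; u[18] = 39; u[19] = 25; u[20] = 51; u[21] = 28; u[22] = 37; u[23] = 54; u[24] = 14; u[25] = 4; u[26] = 31; u[27] = 23; u[28] = 21; u[29] = 50.
Since u[29] = u[0] = 50, the sequence is periodic with period 29.

29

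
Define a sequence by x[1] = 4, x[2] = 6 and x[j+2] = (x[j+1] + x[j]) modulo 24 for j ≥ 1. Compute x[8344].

8

x[1] = 4; x[2] = 6; x[3] = 10; x[4] = 16; x[5] = 2; x[6] = 18; x[7] = 20; x[8] = 14; x[9] = 10; x[10] = 0; x[11] = 10; x[12] = 10; x[13] = 20; x[14] = 6; x[15] = 2; x[16] = 8; x[17] = 10; x[18] = 18; x[19] = 4; x[20] = 22; x[21] = 2; x[22] = 0; x[23] = 2; x[24] = 2; x[25] = 4; x[26] = 6.
Since (x[25], x[26]) = (x[1], x[2]) = (4, 6) (two consecutive terms determine the rest), the sequence is periodic with period 24.
So x[8344] = x[1 + ((8344-1) mod 24)] = x[16] = 8.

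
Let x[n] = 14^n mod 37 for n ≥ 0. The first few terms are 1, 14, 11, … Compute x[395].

Listing terms: x[0] = 1,  x[1] = 14,  x[2] = 11,  x[3] = 6,  x[4] = 10,  x[5] = 29,  x[6] = 36,  x[7] = 23,  x[8] = 26,  x[9] = 31,  x[10] = 27,  x[11] = 8,  x[12] = 1.
The sequence repeats with period 12.
So x[395] = x[0 + ((395-0) mod 12)] = x[11] = 8.

8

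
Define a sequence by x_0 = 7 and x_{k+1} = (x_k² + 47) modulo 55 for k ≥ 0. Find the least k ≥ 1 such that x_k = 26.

Listing terms: x_0 = 7, x_1 = 41, x_2 = 23, x_3 = 26, x_4 = 8, x_5 = 1, x_6 = 48, x_7 = 41.
Since x_7 = x_1 = 41, the sequence is eventually periodic: after a pre-period of length 1 it cycles with period 6.
The value 26 first appears (with k ≥ 1) at x_3.

3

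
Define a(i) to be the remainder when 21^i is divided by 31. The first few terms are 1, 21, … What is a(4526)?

19

Listing terms: a(0) = 1,  a(1) = 21,  a(2) = 7,  a(3) = 23,  a(4) = 18,  a(5) = 6,  a(6) = 2,  a(7) = 11,  a(8) = 14,  a(9) = 15,  a(10) = 5,  a(11) = 12,  a(12) = 4,  a(13) = 22,  a(14) = 28,  a(15) = 30,  a(16) = 10,  a(17) = 24,  a(18) = 8,  a(19) = 13,  a(20) = 25,  a(21) = 29,  a(22) = 20,  a(23) = 17,  a(24) = 16,  a(25) = 26,  a(26) = 19,  a(27) = 27,  a(28) = 9,  a(29) = 3,  a(30) = 1.
Since a(30) = a(0) = 1, the sequence is periodic with period 30.
(4526 - 0) mod 30 = 26, so a(4526) = a(26) = 19.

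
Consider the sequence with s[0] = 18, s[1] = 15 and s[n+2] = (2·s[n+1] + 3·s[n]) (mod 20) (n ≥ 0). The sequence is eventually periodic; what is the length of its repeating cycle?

We have s[0] = 18, s[1] = 15, s[2] = 4, s[3] = 13, s[4] = 18, s[5] = 15.
The sequence repeats with period 4.

4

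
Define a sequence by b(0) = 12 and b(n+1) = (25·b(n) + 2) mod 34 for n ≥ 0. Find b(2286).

10

b(0) = 12,  b(1) = 30,  b(2) = 4,  b(3) = 0,  b(4) = 2,  b(5) = 18,  b(6) = 10,  b(7) = 14,  b(8) = 12.
The sequence repeats with period 8.
So b(2286) = b(0 + ((2286-0) mod 8)) = b(6) = 10.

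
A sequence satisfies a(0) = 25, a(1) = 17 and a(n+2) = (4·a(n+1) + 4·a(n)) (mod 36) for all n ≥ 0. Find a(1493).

28

We have a(0) = 25, a(1) = 17, a(2) = 24, a(3) = 20, a(4) = 32, a(5) = 28, a(6) = 24, a(7) = 28, a(8) = 28, a(9) = 8, a(10) = 0, a(11) = 32, a(12) = 20, a(13) = 28, a(14) = 12, a(15) = 16, a(16) = 4, a(17) = 8, a(18) = 12, a(19) = 8, a(20) = 8, a(21) = 28, a(22) = 0, a(23) = 4, a(24) = 16, a(25) = 8, a(26) = 24, a(27) = 20.
Since (a(26), a(27)) = (a(2), a(3)) = (24, 20) (two consecutive terms determine the rest), the sequence is eventually periodic: after a pre-period of length 2 it cycles with period 24.
For n ≥ 2, a(n) depends only on (n - 2) mod 24. (1493 - 2) mod 24 = 3, so a(1493) = a(5) = 28.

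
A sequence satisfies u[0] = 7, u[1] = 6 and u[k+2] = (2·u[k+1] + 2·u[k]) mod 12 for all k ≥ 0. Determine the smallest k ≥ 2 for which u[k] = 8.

Computing terms: u[0] = 7,  u[1] = 6,  u[2] = 2,  u[3] = 4,  u[4] = 0,  u[5] = 8,  u[6] = 4,  u[7] = 0.
Since (u[6], u[7]) = (u[3], u[4]) = (4, 0) (two consecutive terms determine the rest), the sequence is eventually periodic: after a pre-period of length 3 it cycles with period 3.
The value 8 first appears (with k ≥ 2) at u[5].

5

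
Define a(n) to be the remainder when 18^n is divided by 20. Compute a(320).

16

We have a(0) = 1, a(1) = 18, a(2) = 4, a(3) = 12, a(4) = 16, a(5) = 8, a(6) = 4.
Since a(6) = a(2) = 4, the sequence is eventually periodic: after a pre-period of length 2 it cycles with period 4.
For n ≥ 2, a(n) depends only on (n - 2) mod 4. (320 - 2) mod 4 = 2, so a(320) = a(4) = 16.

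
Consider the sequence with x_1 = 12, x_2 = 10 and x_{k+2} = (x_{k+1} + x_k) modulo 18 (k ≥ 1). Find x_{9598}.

2

We have x_1 = 12,  x_2 = 10,  x_3 = 4,  x_4 = 14,  x_5 = 0,  x_6 = 14,  x_7 = 14,  x_8 = 10,  x_9 = 6,  x_{10} = 16,  x_{11} = 4,  x_{12} = 2,  x_{13} = 6,  x_{14} = 8,  x_{15} = 14,  x_{16} = 4,  x_{17} = 0,  x_{18} = 4,  x_{19} = 4,  x_{20} = 8,  x_{21} = 12,  x_{22} = 2,  x_{23} = 14,  x_{24} = 16,  x_{25} = 12,  x_{26} = 10.
The sequence repeats with period 24.
(9598 - 1) mod 24 = 21, so x_{9598} = x_{22} = 2.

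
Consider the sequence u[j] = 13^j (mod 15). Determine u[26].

Computing terms: u[1] = 13, u[2] = 4, u[3] = 7, u[4] = 1, u[5] = 13.
The sequence repeats with period 4.
(26 - 1) mod 4 = 1, so u[26] = u[2] = 4.

4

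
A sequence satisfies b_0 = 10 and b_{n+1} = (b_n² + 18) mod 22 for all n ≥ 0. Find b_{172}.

8

b_0 = 10,  b_1 = 8,  b_2 = 16,  b_3 = 10.
The sequence repeats with period 3.
So b_{172} = b_{0 + ((172-0) mod 3)} = b_1 = 8.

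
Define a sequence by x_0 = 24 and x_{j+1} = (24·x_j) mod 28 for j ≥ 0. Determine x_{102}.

24

Listing terms: x_0 = 24, x_1 = 16, x_2 = 20, x_3 = 4, x_4 = 12, x_5 = 8, x_6 = 24.
The sequence repeats with period 6.
So x_{102} = x_{0 + ((102-0) mod 6)} = x_0 = 24.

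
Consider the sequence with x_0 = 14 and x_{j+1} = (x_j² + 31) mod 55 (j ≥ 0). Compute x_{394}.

47

We have x_0 = 14; x_1 = 7; x_2 = 25; x_3 = 51; x_4 = 47; x_5 = 40; x_6 = 36; x_7 = 7.
Since x_7 = x_1 = 7, the sequence is eventually periodic: after a pre-period of length 1 it cycles with period 6.
For j ≥ 1, x_j depends only on (j - 1) mod 6. (394 - 1) mod 6 = 3, so x_{394} = x_4 = 47.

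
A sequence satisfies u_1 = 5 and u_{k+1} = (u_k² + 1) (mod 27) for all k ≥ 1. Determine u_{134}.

u_1 = 5,  u_2 = 26,  u_3 = 2,  u_4 = 5.
The sequence repeats with period 3.
So u_{134} = u_{1 + ((134-1) mod 3)} = u_2 = 26.

26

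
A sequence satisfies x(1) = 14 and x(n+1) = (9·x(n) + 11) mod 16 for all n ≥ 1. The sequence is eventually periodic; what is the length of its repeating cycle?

16

x(1) = 14, x(2) = 9, x(3) = 12, x(4) = 7, x(5) = 10, x(6) = 5, x(7) = 8, x(8) = 3, x(9) = 6, x(10) = 1, x(11) = 4, x(12) = 15, x(13) = 2, x(14) = 13, x(15) = 0, x(16) = 11, x(17) = 14.
Since x(17) = x(1) = 14, the sequence is periodic with period 16.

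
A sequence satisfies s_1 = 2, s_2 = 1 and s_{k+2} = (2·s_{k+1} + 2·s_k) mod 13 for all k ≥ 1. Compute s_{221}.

We have s_1 = 2,  s_2 = 1,  s_3 = 6,  s_4 = 1,  s_5 = 1,  s_6 = 4,  s_7 = 10,  s_8 = 2,  s_9 = 11,  s_{10} = 0,  s_{11} = 9,  s_{12} = 5,  s_{13} = 2,  s_{14} = 1.
Since (s_{13}, s_{14}) = (s_1, s_2) = (2, 1) (two consecutive terms determine the rest), the sequence is periodic with period 12.
(221 - 1) mod 12 = 4, so s_{221} = s_5 = 1.

1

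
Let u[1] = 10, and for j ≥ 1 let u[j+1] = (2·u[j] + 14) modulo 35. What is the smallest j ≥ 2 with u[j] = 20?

u[1] = 10; u[2] = 34; u[3] = 12; u[4] = 3; u[5] = 20; u[6] = 19; u[7] = 17; u[8] = 13; u[9] = 5; u[10] = 24; u[11] = 27; u[12] = 33; u[13] = 10.
The sequence repeats with period 12.
The value 20 first appears (with j ≥ 2) at u[5].

5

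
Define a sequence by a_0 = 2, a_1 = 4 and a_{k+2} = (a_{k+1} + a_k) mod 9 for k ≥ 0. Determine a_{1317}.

We have a_0 = 2,  a_1 = 4,  a_2 = 6,  a_3 = 1,  a_4 = 7,  a_5 = 8,  a_6 = 6,  a_7 = 5,  a_8 = 2,  a_9 = 7,  a_{10} = 0,  a_{11} = 7,  a_{12} = 7,  a_{13} = 5,  a_{14} = 3,  a_{15} = 8,  a_{16} = 2,  a_{17} = 1,  a_{18} = 3,  a_{19} = 4,  a_{20} = 7,  a_{21} = 2,  a_{22} = 0,  a_{23} = 2,  a_{24} = 2,  a_{25} = 4.
Since (a_{24}, a_{25}) = (a_0, a_1) = (2, 4) (two consecutive terms determine the rest), the sequence is periodic with period 24.
(1317 - 0) mod 24 = 21, so a_{1317} = a_{21} = 2.

2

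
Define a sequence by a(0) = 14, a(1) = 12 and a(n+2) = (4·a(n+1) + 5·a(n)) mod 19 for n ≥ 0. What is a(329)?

Computing terms: a(0) = 14,  a(1) = 12,  a(2) = 4,  a(3) = 0,  a(4) = 1,  a(5) = 4,  a(6) = 2,  a(7) = 9,  a(8) = 8,  a(9) = 1,  a(10) = 6,  a(11) = 10,  a(12) = 13,  a(13) = 7,  a(14) = 17,  a(15) = 8,  a(16) = 3,  a(17) = 14,  a(18) = 14,  a(19) = 12.
Since (a(18), a(19)) = (a(0), a(1)) = (14, 12) (two consecutive terms determine the rest), the sequence is periodic with period 18.
(329 - 0) mod 18 = 5, so a(329) = a(5) = 4.

4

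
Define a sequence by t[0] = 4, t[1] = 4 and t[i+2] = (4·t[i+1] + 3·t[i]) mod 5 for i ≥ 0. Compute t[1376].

We have t[0] = 4; t[1] = 4; t[2] = 3; t[3] = 4; t[4] = 0; t[5] = 2; t[6] = 3; t[7] = 3; t[8] = 1; t[9] = 3; t[10] = 0; t[11] = 4; t[12] = 1; t[13] = 1; t[14] = 2; t[15] = 1; t[16] = 0; t[17] = 3; t[18] = 2; t[19] = 2; t[20] = 4; t[21] = 2; t[22] = 0; t[23] = 1; t[24] = 4; t[25] = 4.
The sequence repeats with period 24.
So t[1376] = t[0 + ((1376-0) mod 24)] = t[8] = 1.

1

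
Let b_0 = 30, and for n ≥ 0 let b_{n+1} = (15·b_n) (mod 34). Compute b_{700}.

4

We have b_0 = 30; b_1 = 8; b_2 = 18; b_3 = 32; b_4 = 4; b_5 = 26; b_6 = 16; b_7 = 2; b_8 = 30.
The sequence repeats with period 8.
(700 - 0) mod 8 = 4, so b_{700} = b_4 = 4.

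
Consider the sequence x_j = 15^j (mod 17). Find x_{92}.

We have x_1 = 15,  x_2 = 4,  x_3 = 9,  x_4 = 16,  x_5 = 2,  x_6 = 13,  x_7 = 8,  x_8 = 1,  x_9 = 15.
The sequence repeats with period 8.
(92 - 1) mod 8 = 3, so x_{92} = x_4 = 16.

16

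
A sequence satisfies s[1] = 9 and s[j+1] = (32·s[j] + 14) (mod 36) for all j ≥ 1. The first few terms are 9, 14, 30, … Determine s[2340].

We have s[1] = 9,  s[2] = 14,  s[3] = 30,  s[4] = 2,  s[5] = 6,  s[6] = 26,  s[7] = 18,  s[8] = 14.
Since s[8] = s[2] = 14, the sequence is eventually periodic: after a pre-period of length 1 it cycles with period 6.
For j ≥ 2, s[j] depends only on (j - 2) mod 6. (2340 - 2) mod 6 = 4, so s[2340] = s[6] = 26.

26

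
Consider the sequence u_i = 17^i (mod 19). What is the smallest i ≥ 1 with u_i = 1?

9

Computing terms: u_0 = 1; u_1 = 17; u_2 = 4; u_3 = 11; u_4 = 16; u_5 = 6; u_6 = 7; u_7 = 5; u_8 = 9; u_9 = 1.
Since u_9 = u_0 = 1, the sequence is periodic with period 9.
The value 1 next appears (with i ≥ 1) at u_9.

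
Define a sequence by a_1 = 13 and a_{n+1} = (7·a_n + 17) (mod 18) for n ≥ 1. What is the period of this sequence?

18

We have a_1 = 13; a_2 = 0; a_3 = 17; a_4 = 10; a_5 = 15; a_6 = 14; a_7 = 7; a_8 = 12; a_9 = 11; a_{10} = 4; a_{11} = 9; a_{12} = 8; a_{13} = 1; a_{14} = 6; a_{15} = 5; a_{16} = 16; a_{17} = 3; a_{18} = 2; a_{19} = 13.
The sequence repeats with period 18.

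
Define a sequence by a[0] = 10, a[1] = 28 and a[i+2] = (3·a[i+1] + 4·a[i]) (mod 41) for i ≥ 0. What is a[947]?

40

Listing terms: a[0] = 10; a[1] = 28; a[2] = 1; a[3] = 33; a[4] = 21; a[5] = 31; a[6] = 13; a[7] = 40; a[8] = 8; a[9] = 20; a[10] = 10; a[11] = 28.
Since (a[10], a[11]) = (a[0], a[1]) = (10, 28) (two consecutive terms determine the rest), the sequence is periodic with period 10.
(947 - 0) mod 10 = 7, so a[947] = a[7] = 40.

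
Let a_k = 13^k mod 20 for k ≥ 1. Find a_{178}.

9

Computing terms: a_1 = 13,  a_2 = 9,  a_3 = 17,  a_4 = 1,  a_5 = 13.
The sequence repeats with period 4.
So a_{178} = a_{1 + ((178-1) mod 4)} = a_2 = 9.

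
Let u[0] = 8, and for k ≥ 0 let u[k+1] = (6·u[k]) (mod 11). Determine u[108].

We have u[0] = 8,  u[1] = 4,  u[2] = 2,  u[3] = 1,  u[4] = 6,  u[5] = 3,  u[6] = 7,  u[7] = 9,  u[8] = 10,  u[9] = 5,  u[10] = 8.
The sequence repeats with period 10.
(108 - 0) mod 10 = 8, so u[108] = u[8] = 10.

10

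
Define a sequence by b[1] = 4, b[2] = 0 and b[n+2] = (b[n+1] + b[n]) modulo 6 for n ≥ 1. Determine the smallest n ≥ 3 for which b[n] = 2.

5

Listing terms: b[1] = 4; b[2] = 0; b[3] = 4; b[4] = 4; b[5] = 2; b[6] = 0; b[7] = 2; b[8] = 2; b[9] = 4; b[10] = 0.
Since (b[9], b[10]) = (b[1], b[2]) = (4, 0) (two consecutive terms determine the rest), the sequence is periodic with period 8.
The value 2 first appears (with n ≥ 3) at b[5].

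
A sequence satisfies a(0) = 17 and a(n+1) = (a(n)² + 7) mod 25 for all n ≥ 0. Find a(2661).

16

Computing terms: a(0) = 17,  a(1) = 21,  a(2) = 23,  a(3) = 11,  a(4) = 3,  a(5) = 16,  a(6) = 13,  a(7) = 1,  a(8) = 8,  a(9) = 21.
Since a(9) = a(1) = 21, the sequence is eventually periodic: after a pre-period of length 1 it cycles with period 8.
For n ≥ 1, a(n) depends only on (n - 1) mod 8. (2661 - 1) mod 8 = 4, so a(2661) = a(5) = 16.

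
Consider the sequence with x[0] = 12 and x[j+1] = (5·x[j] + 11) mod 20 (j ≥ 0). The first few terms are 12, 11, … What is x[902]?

6

x[0] = 12, x[1] = 11, x[2] = 6, x[3] = 1, x[4] = 16, x[5] = 11.
Since x[5] = x[1] = 11, the sequence is eventually periodic: after a pre-period of length 1 it cycles with period 4.
For j ≥ 1, x[j] depends only on (j - 1) mod 4. (902 - 1) mod 4 = 1, so x[902] = x[2] = 6.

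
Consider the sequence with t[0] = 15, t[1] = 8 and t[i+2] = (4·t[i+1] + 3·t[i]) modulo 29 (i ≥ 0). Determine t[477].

8

Computing terms: t[0] = 15; t[1] = 8; t[2] = 19; t[3] = 13; t[4] = 22; t[5] = 11; t[6] = 23; t[7] = 9; t[8] = 18; t[9] = 12; t[10] = 15; t[11] = 9; t[12] = 23; t[13] = 3; t[14] = 23; t[15] = 14; t[16] = 9; t[17] = 20; t[18] = 20; t[19] = 24; t[20] = 11; t[21] = 0; t[22] = 4; t[23] = 16; t[24] = 18; t[25] = 4; t[26] = 12; t[27] = 2; t[28] = 15; t[29] = 8.
The sequence repeats with period 28.
(477 - 0) mod 28 = 1, so t[477] = t[1] = 8.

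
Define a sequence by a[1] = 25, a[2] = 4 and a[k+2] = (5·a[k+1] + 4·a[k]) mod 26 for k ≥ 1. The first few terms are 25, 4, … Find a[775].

Listing terms: a[1] = 25, a[2] = 4, a[3] = 16, a[4] = 18, a[5] = 24, a[6] = 10, a[7] = 16, a[8] = 16, a[9] = 14, a[10] = 4, a[11] = 24, a[12] = 6, a[13] = 22, a[14] = 4, a[15] = 4, a[16] = 10, a[17] = 14, a[18] = 6, a[19] = 8, a[20] = 12, a[21] = 14, a[22] = 14, a[23] = 22, a[24] = 10, a[25] = 8, a[26] = 2, a[27] = 16, a[28] = 10, a[29] = 10, a[30] = 12, a[31] = 22, a[32] = 2, a[33] = 20, a[34] = 4, a[35] = 22, a[36] = 22, a[37] = 16, a[38] = 12, a[39] = 20, a[40] = 18, a[41] = 14, a[42] = 12, a[43] = 12, a[44] = 4, a[45] = 16.
Since (a[44], a[45]) = (a[2], a[3]) = (4, 16) (two consecutive terms determine the rest), the sequence is eventually periodic: after a pre-period of length 1 it cycles with period 42.
For k ≥ 2, a[k] depends only on (k - 2) mod 42. (775 - 2) mod 42 = 17, so a[775] = a[19] = 8.

8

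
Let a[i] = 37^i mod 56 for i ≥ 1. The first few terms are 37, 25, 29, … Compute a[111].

29

a[1] = 37,  a[2] = 25,  a[3] = 29,  a[4] = 9,  a[5] = 53,  a[6] = 1,  a[7] = 37.
The sequence repeats with period 6.
(111 - 1) mod 6 = 2, so a[111] = a[3] = 29.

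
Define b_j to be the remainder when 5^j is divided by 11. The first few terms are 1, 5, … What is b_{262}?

We have b_0 = 1,  b_1 = 5,  b_2 = 3,  b_3 = 4,  b_4 = 9,  b_5 = 1.
The sequence repeats with period 5.
(262 - 0) mod 5 = 2, so b_{262} = b_2 = 3.

3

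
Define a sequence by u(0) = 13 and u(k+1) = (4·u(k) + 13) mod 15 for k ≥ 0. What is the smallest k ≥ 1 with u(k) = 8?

We have u(0) = 13, u(1) = 5, u(2) = 3, u(3) = 10, u(4) = 8, u(5) = 0, u(6) = 13.
Since u(6) = u(0) = 13, the sequence is periodic with period 6.
The value 8 first appears (with k ≥ 1) at u(4).

4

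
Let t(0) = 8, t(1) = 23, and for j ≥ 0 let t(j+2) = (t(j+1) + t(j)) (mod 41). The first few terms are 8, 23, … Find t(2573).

33

We have t(0) = 8; t(1) = 23; t(2) = 31; t(3) = 13; t(4) = 3; t(5) = 16; t(6) = 19; t(7) = 35; t(8) = 13; t(9) = 7; t(10) = 20; t(11) = 27; t(12) = 6; t(13) = 33; t(14) = 39; t(15) = 31; t(16) = 29; t(17) = 19; t(18) = 7; t(19) = 26; t(20) = 33; t(21) = 18; t(22) = 10; t(23) = 28; t(24) = 38; t(25) = 25; t(26) = 22; t(27) = 6; t(28) = 28; t(29) = 34; t(30) = 21; t(31) = 14; t(32) = 35; t(33) = 8; t(34) = 2; t(35) = 10; t(36) = 12; t(37) = 22; t(38) = 34; t(39) = 15; t(40) = 8; t(41) = 23.
Since (t(40), t(41)) = (t(0), t(1)) = (8, 23) (two consecutive terms determine the rest), the sequence is periodic with period 40.
So t(2573) = t(0 + ((2573-0) mod 40)) = t(13) = 33.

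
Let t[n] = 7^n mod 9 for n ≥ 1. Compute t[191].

4

Computing terms: t[1] = 7; t[2] = 4; t[3] = 1; t[4] = 7.
Since t[4] = t[1] = 7, the sequence is periodic with period 3.
So t[191] = t[1 + ((191-1) mod 3)] = t[2] = 4.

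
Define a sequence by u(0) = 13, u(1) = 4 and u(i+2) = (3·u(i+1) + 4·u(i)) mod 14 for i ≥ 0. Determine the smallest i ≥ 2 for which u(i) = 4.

7

Computing terms: u(0) = 13; u(1) = 4; u(2) = 8; u(3) = 12; u(4) = 12; u(5) = 0; u(6) = 6; u(7) = 4; u(8) = 8.
Since (u(7), u(8)) = (u(1), u(2)) = (4, 8) (two consecutive terms determine the rest), the sequence is eventually periodic: after a pre-period of length 1 it cycles with period 6.
The value 4 next appears (with i ≥ 2) at u(7).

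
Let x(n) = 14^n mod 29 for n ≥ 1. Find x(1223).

10

Listing terms: x(1) = 14; x(2) = 22; x(3) = 18; x(4) = 20; x(5) = 19; x(6) = 5; x(7) = 12; x(8) = 23; x(9) = 3; x(10) = 13; x(11) = 8; x(12) = 25; x(13) = 2; x(14) = 28; x(15) = 15; x(16) = 7; x(17) = 11; x(18) = 9; x(19) = 10; x(20) = 24; x(21) = 17; x(22) = 6; x(23) = 26; x(24) = 16; x(25) = 21; x(26) = 4; x(27) = 27; x(28) = 1; x(29) = 14.
The sequence repeats with period 28.
So x(1223) = x(1 + ((1223-1) mod 28)) = x(19) = 10.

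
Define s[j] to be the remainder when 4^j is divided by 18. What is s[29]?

Computing terms: s[0] = 1; s[1] = 4; s[2] = 16; s[3] = 10; s[4] = 4.
Since s[4] = s[1] = 4, the sequence is eventually periodic: after a pre-period of length 1 it cycles with period 3.
For j ≥ 1, s[j] depends only on (j - 1) mod 3. (29 - 1) mod 3 = 1, so s[29] = s[2] = 16.

16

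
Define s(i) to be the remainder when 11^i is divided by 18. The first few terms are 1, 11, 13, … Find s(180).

1

Listing terms: s(0) = 1,  s(1) = 11,  s(2) = 13,  s(3) = 17,  s(4) = 7,  s(5) = 5,  s(6) = 1.
Since s(6) = s(0) = 1, the sequence is periodic with period 6.
(180 - 0) mod 6 = 0, so s(180) = s(0) = 1.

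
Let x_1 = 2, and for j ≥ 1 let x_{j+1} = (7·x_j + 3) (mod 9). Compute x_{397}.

2

We have x_1 = 2; x_2 = 8; x_3 = 5; x_4 = 2.
Since x_4 = x_1 = 2, the sequence is periodic with period 3.
(397 - 1) mod 3 = 0, so x_{397} = x_1 = 2.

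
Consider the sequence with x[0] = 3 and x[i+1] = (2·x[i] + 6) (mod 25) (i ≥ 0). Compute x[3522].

x[0] = 3; x[1] = 12; x[2] = 5; x[3] = 16; x[4] = 13; x[5] = 7; x[6] = 20; x[7] = 21; x[8] = 23; x[9] = 2; x[10] = 10; x[11] = 1; x[12] = 8; x[13] = 22; x[14] = 0; x[15] = 6; x[16] = 18; x[17] = 17; x[18] = 15; x[19] = 11; x[20] = 3.
Since x[20] = x[0] = 3, the sequence is periodic with period 20.
(3522 - 0) mod 20 = 2, so x[3522] = x[2] = 5.

5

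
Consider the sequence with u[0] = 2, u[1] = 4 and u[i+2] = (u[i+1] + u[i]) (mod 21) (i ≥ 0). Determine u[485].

5

u[0] = 2,  u[1] = 4,  u[2] = 6,  u[3] = 10,  u[4] = 16,  u[5] = 5,  u[6] = 0,  u[7] = 5,  u[8] = 5,  u[9] = 10,  u[10] = 15,  u[11] = 4,  u[12] = 19,  u[13] = 2,  u[14] = 0,  u[15] = 2,  u[16] = 2,  u[17] = 4.
Since (u[16], u[17]) = (u[0], u[1]) = (2, 4) (two consecutive terms determine the rest), the sequence is periodic with period 16.
So u[485] = u[0 + ((485-0) mod 16)] = u[5] = 5.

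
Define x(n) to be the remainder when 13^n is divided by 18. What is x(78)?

We have x(1) = 13,  x(2) = 7,  x(3) = 1,  x(4) = 13.
The sequence repeats with period 3.
So x(78) = x(1 + ((78-1) mod 3)) = x(3) = 1.

1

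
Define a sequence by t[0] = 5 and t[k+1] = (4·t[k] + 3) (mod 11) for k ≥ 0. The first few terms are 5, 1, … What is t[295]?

5

t[0] = 5; t[1] = 1; t[2] = 7; t[3] = 9; t[4] = 6; t[5] = 5.
Since t[5] = t[0] = 5, the sequence is periodic with period 5.
So t[295] = t[0 + ((295-0) mod 5)] = t[0] = 5.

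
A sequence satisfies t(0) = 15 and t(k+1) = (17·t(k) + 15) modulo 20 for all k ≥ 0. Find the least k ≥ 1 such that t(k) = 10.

We have t(0) = 15, t(1) = 10, t(2) = 5, t(3) = 0, t(4) = 15.
The sequence repeats with period 4.
The value 10 first appears (with k ≥ 1) at t(1).

1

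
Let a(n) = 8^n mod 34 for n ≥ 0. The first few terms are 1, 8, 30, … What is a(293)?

a(0) = 1; a(1) = 8; a(2) = 30; a(3) = 2; a(4) = 16; a(5) = 26; a(6) = 4; a(7) = 32; a(8) = 18; a(9) = 8.
Since a(9) = a(1) = 8, the sequence is eventually periodic: after a pre-period of length 1 it cycles with period 8.
For n ≥ 1, a(n) depends only on (n - 1) mod 8. (293 - 1) mod 8 = 4, so a(293) = a(5) = 26.

26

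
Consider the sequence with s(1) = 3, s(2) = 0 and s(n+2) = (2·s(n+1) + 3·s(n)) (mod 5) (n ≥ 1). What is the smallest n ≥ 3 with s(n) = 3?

4

We have s(1) = 3,  s(2) = 0,  s(3) = 4,  s(4) = 3,  s(5) = 3,  s(6) = 0.
Since (s(5), s(6)) = (s(1), s(2)) = (3, 0) (two consecutive terms determine the rest), the sequence is periodic with period 4.
The value 3 first appears (with n ≥ 3) at s(4).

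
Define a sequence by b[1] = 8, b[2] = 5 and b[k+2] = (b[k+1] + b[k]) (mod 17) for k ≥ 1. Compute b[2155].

Computing terms: b[1] = 8; b[2] = 5; b[3] = 13; b[4] = 1; b[5] = 14; b[6] = 15; b[7] = 12; b[8] = 10; b[9] = 5; b[10] = 15; b[11] = 3; b[12] = 1; b[13] = 4; b[14] = 5; b[15] = 9; b[16] = 14; b[17] = 6; b[18] = 3; b[19] = 9; b[20] = 12; b[21] = 4; b[22] = 16; b[23] = 3; b[24] = 2; b[25] = 5; b[26] = 7; b[27] = 12; b[28] = 2; b[29] = 14; b[30] = 16; b[31] = 13; b[32] = 12; b[33] = 8; b[34] = 3; b[35] = 11; b[36] = 14; b[37] = 8; b[38] = 5.
The sequence repeats with period 36.
(2155 - 1) mod 36 = 30, so b[2155] = b[31] = 13.

13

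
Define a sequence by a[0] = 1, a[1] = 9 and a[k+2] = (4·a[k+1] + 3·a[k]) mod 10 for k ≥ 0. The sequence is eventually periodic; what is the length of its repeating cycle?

Listing terms: a[0] = 1,  a[1] = 9,  a[2] = 9,  a[3] = 3,  a[4] = 9,  a[5] = 5,  a[6] = 7,  a[7] = 3,  a[8] = 3,  a[9] = 1,  a[10] = 3,  a[11] = 5,  a[12] = 9,  a[13] = 1,  a[14] = 1,  a[15] = 7,  a[16] = 1,  a[17] = 5,  a[18] = 3,  a[19] = 7,  a[20] = 7,  a[21] = 9,  a[22] = 7,  a[23] = 5,  a[24] = 1,  a[25] = 9.
Since (a[24], a[25]) = (a[0], a[1]) = (1, 9) (two consecutive terms determine the rest), the sequence is periodic with period 24.

24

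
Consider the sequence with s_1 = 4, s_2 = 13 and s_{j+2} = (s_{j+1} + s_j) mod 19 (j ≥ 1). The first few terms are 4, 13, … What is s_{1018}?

Listing terms: s_1 = 4,  s_2 = 13,  s_3 = 17,  s_4 = 11,  s_5 = 9,  s_6 = 1,  s_7 = 10,  s_8 = 11,  s_9 = 2,  s_{10} = 13,  s_{11} = 15,  s_{12} = 9,  s_{13} = 5,  s_{14} = 14,  s_{15} = 0,  s_{16} = 14,  s_{17} = 14,  s_{18} = 9,  s_{19} = 4,  s_{20} = 13.
The sequence repeats with period 18.
So s_{1018} = s_{1 + ((1018-1) mod 18)} = s_{10} = 13.

13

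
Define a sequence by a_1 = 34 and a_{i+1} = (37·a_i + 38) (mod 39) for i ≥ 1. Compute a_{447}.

20

a_1 = 34,  a_2 = 9,  a_3 = 20,  a_4 = 37,  a_5 = 3,  a_6 = 32,  a_7 = 13,  a_8 = 12,  a_9 = 14,  a_{10} = 10,  a_{11} = 18,  a_{12} = 2,  a_{13} = 34.
The sequence repeats with period 12.
(447 - 1) mod 12 = 2, so a_{447} = a_3 = 20.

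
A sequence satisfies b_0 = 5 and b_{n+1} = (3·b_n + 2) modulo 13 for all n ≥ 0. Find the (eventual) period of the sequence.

3

b_0 = 5; b_1 = 4; b_2 = 1; b_3 = 5.
The sequence repeats with period 3.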